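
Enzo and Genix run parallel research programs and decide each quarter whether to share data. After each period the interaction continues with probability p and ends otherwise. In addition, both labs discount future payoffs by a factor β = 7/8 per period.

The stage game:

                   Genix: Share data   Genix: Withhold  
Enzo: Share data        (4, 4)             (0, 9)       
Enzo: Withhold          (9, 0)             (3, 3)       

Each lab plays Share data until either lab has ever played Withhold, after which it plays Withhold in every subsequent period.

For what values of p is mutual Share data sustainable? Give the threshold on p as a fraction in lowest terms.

20/21

Expected continuation weight on next period's payoff is β·p = 7/8·p, which plays the role of the discount factor.
Cooperation requires 7/8·p ≥ (9−4)/(9−3) = 5/6, hence p ≥ 20/21.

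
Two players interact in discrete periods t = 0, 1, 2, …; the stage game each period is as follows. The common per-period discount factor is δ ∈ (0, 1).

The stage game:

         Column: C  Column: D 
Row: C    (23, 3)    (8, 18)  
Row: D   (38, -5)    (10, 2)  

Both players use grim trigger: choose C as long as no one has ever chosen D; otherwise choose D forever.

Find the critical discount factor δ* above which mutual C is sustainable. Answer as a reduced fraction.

15/16

Row's threshold: (38−23)/(38−10) = 15/28.
Column's threshold: (18−3)/(18−2) = 15/16.
15/28 < 15/16, so Column binds and δ* = 15/16.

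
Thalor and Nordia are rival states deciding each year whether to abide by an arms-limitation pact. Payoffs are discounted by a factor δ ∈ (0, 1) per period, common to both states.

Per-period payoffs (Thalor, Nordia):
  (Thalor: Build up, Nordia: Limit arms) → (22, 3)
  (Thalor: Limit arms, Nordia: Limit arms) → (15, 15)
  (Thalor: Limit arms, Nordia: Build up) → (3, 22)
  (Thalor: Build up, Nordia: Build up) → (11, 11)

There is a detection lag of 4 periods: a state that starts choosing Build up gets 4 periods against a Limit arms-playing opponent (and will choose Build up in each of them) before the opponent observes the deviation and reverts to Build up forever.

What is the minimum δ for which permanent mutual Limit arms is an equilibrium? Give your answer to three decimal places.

The best deviation is to choose Build up for all 4 undetected periods, earning 22 each, then 11 forever once detected.
Deviation value: 22(1−δ^4)/(1−δ) + 11δ^4/(1−δ); cooperation value: 15/(1−δ).
IC: 15 ≥ 22(1−δ^4) + 11δ^4 = 22 − 11δ^4.
So δ^4 ≥ 7/11, giving δ ≥ (7/11)^(1/4) ≈ 0.893.

0.893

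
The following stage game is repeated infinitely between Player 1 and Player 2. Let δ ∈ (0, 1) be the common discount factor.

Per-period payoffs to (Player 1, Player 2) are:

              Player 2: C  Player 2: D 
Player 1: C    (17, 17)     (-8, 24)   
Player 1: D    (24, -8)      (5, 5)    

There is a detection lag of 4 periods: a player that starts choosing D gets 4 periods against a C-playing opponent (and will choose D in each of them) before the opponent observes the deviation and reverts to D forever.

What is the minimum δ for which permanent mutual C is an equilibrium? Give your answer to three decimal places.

0.779

A deviator earns 24 for 4 periods, then 5 forever; cooperating earns 17 forever. Multiplying the IC by (1−δ):
17 ≥ 24(1−δ^4) + 5δ^4, so 19·δ^4 ≥ 7 and δ^4 ≥ 7/19.
δ ≥ (7/19)^(1/4) ≈ 0.779.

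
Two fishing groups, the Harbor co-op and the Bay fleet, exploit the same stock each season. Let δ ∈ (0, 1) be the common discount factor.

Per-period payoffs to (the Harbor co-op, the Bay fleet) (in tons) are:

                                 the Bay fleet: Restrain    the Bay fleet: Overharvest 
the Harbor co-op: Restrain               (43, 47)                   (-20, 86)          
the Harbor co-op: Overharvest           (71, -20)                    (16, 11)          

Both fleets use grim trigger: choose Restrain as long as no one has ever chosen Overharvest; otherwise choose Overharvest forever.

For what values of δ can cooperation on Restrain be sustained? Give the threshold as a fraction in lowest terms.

the Harbor co-op's threshold: (71−43)/(71−16) = 28/55.
the Bay fleet's threshold: (86−47)/(86−11) = 13/25.
28/55 < 13/25, so the Bay fleet binds and δ* = 13/25.

13/25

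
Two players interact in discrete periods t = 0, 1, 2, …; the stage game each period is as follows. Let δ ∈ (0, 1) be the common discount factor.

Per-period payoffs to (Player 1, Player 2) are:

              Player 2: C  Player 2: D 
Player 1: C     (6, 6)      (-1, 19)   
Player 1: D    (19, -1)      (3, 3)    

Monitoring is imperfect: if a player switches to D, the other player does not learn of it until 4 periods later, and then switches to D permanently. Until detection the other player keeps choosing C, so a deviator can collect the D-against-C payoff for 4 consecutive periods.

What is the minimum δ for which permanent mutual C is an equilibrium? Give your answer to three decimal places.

0.949

Deviating for the 4 undetected periods gains 19−6 = 13 per period over cooperation, then loses 6−3 = 3 per period forever once punishment starts.
Gain: 13(1 + δ + … + δ^3); loss: 3·δ^4/(1−δ).
No profitable deviation ⇔ 13(1−δ^4) ≤ 3·δ^4, i.e. δ^4 ≥ 13/(13+3) = 13/16.
Hence δ ≥ (13/16)^(1/4) ≈ 0.949.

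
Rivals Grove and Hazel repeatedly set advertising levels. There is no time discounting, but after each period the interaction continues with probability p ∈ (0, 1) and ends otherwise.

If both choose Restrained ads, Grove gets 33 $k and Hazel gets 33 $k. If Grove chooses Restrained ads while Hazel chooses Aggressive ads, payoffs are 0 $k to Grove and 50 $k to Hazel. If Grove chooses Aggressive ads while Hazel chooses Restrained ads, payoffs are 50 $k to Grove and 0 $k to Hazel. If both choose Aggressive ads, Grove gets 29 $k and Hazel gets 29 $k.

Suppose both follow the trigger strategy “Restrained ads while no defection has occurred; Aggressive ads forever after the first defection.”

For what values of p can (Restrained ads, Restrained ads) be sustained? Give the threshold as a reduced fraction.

Expected cooperation value is 33 + p·33 + p²·33 + … = 33/(1−p); deviation gives 50 + p·29/(1−p).
33 ≥ 50(1−p) + 29p ⇒ 21p ≥ 17 ⇒ p ≥ 17/21.

17/21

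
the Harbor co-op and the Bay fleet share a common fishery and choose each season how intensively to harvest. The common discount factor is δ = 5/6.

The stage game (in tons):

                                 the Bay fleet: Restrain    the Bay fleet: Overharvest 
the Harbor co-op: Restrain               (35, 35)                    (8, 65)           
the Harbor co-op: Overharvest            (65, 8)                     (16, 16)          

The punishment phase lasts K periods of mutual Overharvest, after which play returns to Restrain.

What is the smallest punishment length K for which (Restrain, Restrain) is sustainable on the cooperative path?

3

Need Σ_{k=1}^{K} δ^k ≥ (65−35)/(35−16) = 1.5789 at δ = 5/6.
At K = 2 the sum is 1.5278 < 1.5789; at K = 3 it is 2.1065 ≥ 1.5789.
So the minimum punishment length is K = 3.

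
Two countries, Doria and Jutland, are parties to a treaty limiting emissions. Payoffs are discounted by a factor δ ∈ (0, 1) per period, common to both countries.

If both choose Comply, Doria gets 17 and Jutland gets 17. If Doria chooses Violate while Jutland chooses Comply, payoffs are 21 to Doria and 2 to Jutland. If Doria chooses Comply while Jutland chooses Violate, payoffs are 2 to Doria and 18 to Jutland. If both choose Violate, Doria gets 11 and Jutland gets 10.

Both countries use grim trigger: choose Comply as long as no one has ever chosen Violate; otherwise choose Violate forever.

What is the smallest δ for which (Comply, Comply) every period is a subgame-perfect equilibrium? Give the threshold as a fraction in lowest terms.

2/5

Doria's threshold: (21−17)/(21−11) = 2/5.
Jutland's threshold: (18−17)/(18−10) = 1/8.
2/5 > 1/8, so Doria binds and δ* = 2/5.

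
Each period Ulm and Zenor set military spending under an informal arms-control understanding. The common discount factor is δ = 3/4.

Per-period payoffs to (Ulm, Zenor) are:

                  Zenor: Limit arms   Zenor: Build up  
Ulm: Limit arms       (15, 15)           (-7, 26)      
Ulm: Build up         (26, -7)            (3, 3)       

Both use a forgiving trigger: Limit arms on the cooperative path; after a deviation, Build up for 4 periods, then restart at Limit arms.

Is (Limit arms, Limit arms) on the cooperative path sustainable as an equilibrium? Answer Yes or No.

Yes

A one-shot deviation gives 26 now, then 3 for 4 periods, then back to 15.
Gain from deviating: (26−15) today; loss: (15−3) in each of the next 4 periods.
No-deviation condition: (15−3)(δ+…+δ^4) ≥ 26−15, i.e. δ+…+δ^4 ≥ 11/12.
At δ = 3/4: δ+…+δ^4 = 2.0508 ≥ 0.9167.
So cooperation is sustainable.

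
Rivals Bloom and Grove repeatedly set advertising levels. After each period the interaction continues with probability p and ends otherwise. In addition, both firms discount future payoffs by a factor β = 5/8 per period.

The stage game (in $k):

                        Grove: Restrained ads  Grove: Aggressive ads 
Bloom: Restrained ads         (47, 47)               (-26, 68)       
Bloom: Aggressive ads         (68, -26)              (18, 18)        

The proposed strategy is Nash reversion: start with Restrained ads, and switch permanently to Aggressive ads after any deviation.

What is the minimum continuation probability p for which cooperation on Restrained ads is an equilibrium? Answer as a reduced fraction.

With continuation probability p and discount β, the effective per-period discount factor is βp.
Grim-trigger IC: βp ≥ (68−47)/(68−18) = 21/50.
So p ≥ (21/50)/(5/8) = 84/125.

84/125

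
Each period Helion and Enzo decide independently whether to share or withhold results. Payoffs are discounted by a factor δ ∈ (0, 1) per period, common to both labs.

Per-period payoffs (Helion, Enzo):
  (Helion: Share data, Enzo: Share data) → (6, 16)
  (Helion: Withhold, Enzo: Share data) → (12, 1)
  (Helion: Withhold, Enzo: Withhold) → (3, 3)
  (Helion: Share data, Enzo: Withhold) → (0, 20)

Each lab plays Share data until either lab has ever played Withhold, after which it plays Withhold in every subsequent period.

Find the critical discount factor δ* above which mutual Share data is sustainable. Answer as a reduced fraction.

For Helion: deviation gain 12−6 = 6, per-period punishment loss 6−3 = 3. IC gives δ ≥ 6/9 = 2/3.
For Enzo: gain 4, loss 13 per period, so δ ≥ 4/17.
The tighter constraint is Helion's, so cooperation needs δ ≥ 2/3.

2/3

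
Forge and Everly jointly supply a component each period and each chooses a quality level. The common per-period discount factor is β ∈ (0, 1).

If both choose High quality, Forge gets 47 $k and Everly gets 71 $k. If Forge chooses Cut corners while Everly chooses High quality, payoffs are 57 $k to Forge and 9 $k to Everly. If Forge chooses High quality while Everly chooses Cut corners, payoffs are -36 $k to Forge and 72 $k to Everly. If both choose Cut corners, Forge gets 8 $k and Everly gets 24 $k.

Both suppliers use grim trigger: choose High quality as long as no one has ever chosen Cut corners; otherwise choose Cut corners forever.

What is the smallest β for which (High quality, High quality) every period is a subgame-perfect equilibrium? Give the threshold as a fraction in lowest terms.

10/49

Forge: cooperation gives 47 each period; deviation gives 57 once then 8 forever.
  47/(1−β) ≥ 57 + 8β/(1−β) ⇒ β ≥ 10/49.
Everly: cooperation gives 71 each period; deviation gives 72 once then 24 forever.
  β ≥ 1/48.
Both must hold, so the binding constraint is Forge's: β ≥ 10/49.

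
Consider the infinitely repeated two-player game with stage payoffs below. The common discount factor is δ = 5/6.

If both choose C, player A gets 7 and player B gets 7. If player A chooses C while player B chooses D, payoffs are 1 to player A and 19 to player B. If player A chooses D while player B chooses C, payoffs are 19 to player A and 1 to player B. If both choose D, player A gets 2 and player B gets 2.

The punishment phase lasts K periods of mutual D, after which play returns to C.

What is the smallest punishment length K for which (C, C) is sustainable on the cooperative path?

4

IC: δ(1−δ^K)/(1−δ) ≥ (19−7)/(7−2) = 12/5.
With δ = 5/6: need 1 − δ^K ≥ 12/5·(1−5/6)/(5/6), i.e. δ^K ≤ 0.5200.
Since (5/6)^3 = 0.5787 and (5/6)^4 = 0.4823, the smallest such K is 4.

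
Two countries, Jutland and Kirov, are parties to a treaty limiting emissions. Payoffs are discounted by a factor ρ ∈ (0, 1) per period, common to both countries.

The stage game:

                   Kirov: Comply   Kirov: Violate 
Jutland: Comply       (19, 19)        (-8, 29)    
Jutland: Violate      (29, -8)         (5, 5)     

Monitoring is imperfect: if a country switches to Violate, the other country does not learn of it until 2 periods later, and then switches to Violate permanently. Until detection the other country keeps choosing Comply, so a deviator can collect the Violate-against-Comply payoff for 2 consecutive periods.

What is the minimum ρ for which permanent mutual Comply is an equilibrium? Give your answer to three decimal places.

Deviating for the 2 undetected periods gains 29−19 = 10 per period over cooperation, then loses 19−5 = 14 per period forever once punishment starts.
Gain: 10(1 + ρ + … + ρ^1); loss: 14·ρ^2/(1−ρ).
No profitable deviation ⇔ 10(1−ρ^2) ≤ 14·ρ^2, i.e. ρ^2 ≥ 10/(10+14) = 5/12.
Hence ρ ≥ (5/12)^(1/2) ≈ 0.645.

0.645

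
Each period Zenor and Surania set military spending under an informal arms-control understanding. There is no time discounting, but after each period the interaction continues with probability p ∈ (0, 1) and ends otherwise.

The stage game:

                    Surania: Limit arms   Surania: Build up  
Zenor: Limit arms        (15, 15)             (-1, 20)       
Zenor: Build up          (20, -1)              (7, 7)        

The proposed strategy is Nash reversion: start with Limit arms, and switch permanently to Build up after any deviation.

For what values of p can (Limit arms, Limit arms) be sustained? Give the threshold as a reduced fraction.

Expected cooperation value is 15 + p·15 + p²·15 + … = 15/(1−p); deviation gives 20 + p·7/(1−p).
15 ≥ 20(1−p) + 7p ⇒ 13p ≥ 5 ⇒ p ≥ 5/13.

5/13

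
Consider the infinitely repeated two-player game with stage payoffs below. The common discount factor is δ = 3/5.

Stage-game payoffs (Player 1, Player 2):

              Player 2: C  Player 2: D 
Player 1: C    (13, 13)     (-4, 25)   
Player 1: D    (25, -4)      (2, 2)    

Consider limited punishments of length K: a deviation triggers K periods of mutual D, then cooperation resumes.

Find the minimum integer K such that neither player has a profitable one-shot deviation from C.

Need Σ_{k=1}^{K} δ^k ≥ (25−13)/(13−2) = 1.0909 at δ = 3/5.
At K = 2 the sum is 0.9600 < 1.0909; at K = 3 it is 1.1760 ≥ 1.0909.
So the minimum punishment length is K = 3.

3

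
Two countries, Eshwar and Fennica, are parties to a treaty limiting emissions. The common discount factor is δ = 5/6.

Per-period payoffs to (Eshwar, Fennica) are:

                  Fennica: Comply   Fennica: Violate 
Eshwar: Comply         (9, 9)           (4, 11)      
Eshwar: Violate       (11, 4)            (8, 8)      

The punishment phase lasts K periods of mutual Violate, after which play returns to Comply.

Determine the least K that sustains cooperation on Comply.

3

Need Σ_{k=1}^{K} δ^k ≥ (11−9)/(9−8) = 2.0000 at δ = 5/6.
At K = 2 the sum is 1.5278 < 2.0000; at K = 3 it is 2.1065 ≥ 2.0000.
So the minimum punishment length is K = 3.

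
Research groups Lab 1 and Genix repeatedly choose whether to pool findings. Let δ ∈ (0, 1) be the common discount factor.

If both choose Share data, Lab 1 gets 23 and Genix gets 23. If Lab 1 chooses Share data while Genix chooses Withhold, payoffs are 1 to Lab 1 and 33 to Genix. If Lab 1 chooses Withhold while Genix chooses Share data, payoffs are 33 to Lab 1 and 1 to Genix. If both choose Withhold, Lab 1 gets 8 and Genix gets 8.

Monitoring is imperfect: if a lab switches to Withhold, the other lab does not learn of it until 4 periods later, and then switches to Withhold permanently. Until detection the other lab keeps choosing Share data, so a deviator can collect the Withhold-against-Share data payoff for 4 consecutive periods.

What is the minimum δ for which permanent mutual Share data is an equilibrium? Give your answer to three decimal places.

0.795

A deviator earns 33 for 4 periods, then 8 forever; cooperating earns 23 forever. Multiplying the IC by (1−δ):
23 ≥ 33(1−δ^4) + 8δ^4, so 25·δ^4 ≥ 10 and δ^4 ≥ 2/5.
δ ≥ (2/5)^(1/4) ≈ 0.795.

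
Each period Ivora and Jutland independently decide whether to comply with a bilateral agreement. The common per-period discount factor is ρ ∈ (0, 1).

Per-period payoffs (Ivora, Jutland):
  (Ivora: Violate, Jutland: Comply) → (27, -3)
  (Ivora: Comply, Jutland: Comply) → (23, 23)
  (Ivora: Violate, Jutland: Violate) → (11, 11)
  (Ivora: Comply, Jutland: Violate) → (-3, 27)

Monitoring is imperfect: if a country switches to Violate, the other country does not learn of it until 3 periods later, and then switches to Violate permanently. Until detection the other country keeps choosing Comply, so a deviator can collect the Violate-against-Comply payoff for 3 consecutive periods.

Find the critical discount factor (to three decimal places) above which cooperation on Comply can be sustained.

The best deviation is to choose Violate for all 3 undetected periods, earning 27 each, then 11 forever once detected.
Deviation value: 27(1−ρ^3)/(1−ρ) + 11ρ^3/(1−ρ); cooperation value: 23/(1−ρ).
IC: 23 ≥ 27(1−ρ^3) + 11ρ^3 = 27 − 16ρ^3.
So ρ^3 ≥ 4/16 = 1/4, giving ρ ≥ (1/4)^(1/3) ≈ 0.630.

0.630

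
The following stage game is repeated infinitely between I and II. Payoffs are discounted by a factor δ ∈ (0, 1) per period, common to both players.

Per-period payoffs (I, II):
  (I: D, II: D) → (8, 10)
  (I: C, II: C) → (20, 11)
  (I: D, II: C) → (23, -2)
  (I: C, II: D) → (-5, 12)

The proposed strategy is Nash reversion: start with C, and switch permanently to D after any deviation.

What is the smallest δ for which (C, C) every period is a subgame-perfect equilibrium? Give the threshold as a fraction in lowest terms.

1/2

I: cooperation gives 20 each period; deviation gives 23 once then 8 forever.
  20/(1−δ) ≥ 23 + 8δ/(1−δ) ⇒ δ ≥ 3/15 = 1/5.
II: cooperation gives 11 each period; deviation gives 12 once then 10 forever.
  δ ≥ 1/2.
Both must hold, so the binding constraint is II's: δ ≥ 1/2.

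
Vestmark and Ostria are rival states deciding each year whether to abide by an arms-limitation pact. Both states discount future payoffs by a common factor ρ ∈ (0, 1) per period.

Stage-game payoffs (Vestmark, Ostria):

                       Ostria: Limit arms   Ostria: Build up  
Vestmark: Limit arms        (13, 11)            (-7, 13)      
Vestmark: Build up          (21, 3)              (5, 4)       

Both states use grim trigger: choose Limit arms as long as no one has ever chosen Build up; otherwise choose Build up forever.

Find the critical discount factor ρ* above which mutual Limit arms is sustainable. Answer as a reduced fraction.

1/2

Vestmark: cooperation gives 13 each period; deviation gives 21 once then 5 forever.
  13/(1−ρ) ≥ 21 + 5ρ/(1−ρ) ⇒ ρ ≥ 8/16 = 1/2.
Ostria: cooperation gives 11 each period; deviation gives 13 once then 4 forever.
  ρ ≥ 2/9.
Both must hold, so the binding constraint is Vestmark's: ρ ≥ 1/2.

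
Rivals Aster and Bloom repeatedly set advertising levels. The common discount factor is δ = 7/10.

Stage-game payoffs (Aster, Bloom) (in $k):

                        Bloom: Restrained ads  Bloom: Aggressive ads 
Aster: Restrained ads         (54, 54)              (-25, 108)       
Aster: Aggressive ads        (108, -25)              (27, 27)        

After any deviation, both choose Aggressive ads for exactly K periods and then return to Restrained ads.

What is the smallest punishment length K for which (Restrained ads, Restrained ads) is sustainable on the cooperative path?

6

Need Σ_{k=1}^{K} δ^k ≥ (108−54)/(54−27) = 2.0000 at δ = 7/10.
At K = 5 the sum is 1.9412 < 2.0000; at K = 6 it is 2.0588 ≥ 2.0000.
So the minimum punishment length is K = 6.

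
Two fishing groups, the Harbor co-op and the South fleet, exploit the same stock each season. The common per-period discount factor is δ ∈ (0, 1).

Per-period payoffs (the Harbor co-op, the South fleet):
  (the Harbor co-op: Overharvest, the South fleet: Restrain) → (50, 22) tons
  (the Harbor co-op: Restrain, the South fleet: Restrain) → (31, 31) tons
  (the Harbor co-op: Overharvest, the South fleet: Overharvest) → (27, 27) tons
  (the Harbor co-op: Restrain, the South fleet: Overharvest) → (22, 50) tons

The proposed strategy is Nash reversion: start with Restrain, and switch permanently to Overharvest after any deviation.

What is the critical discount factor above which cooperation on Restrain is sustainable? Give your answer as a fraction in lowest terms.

19/23

Under grim trigger the critical discount factor is (T−C)/(T−P) with T = 50, C = 31, P = 27.
δ* = (50−31)/(50−27) = 19/23.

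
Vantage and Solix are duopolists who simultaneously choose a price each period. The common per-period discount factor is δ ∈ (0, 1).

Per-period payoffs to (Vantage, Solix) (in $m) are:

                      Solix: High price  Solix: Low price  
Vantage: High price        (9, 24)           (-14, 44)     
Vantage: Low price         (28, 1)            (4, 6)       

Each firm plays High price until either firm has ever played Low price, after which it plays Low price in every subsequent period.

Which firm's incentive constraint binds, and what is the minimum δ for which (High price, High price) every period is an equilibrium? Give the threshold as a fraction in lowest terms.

Vantage; δ ≥ 19/24

Vantage's threshold: (28−9)/(28−4) = 19/24.
Solix's threshold: (44−24)/(44−6) = 10/19.
19/24 > 10/19, so Vantage binds and δ* = 19/24.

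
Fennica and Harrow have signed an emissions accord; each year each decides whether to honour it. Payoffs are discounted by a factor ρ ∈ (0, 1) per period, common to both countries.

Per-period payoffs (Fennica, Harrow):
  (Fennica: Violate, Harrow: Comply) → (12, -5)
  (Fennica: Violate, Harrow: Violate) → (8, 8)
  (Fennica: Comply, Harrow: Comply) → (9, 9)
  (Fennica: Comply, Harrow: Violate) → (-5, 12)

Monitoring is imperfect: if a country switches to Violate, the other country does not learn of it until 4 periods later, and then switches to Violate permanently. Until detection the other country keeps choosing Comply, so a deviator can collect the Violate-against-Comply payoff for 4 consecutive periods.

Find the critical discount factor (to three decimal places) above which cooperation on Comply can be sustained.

The best deviation is to choose Violate for all 4 undetected periods, earning 12 each, then 8 forever once detected.
Deviation value: 12(1−ρ^4)/(1−ρ) + 8ρ^4/(1−ρ); cooperation value: 9/(1−ρ).
IC: 9 ≥ 12(1−ρ^4) + 8ρ^4 = 12 − 4ρ^4.
So ρ^4 ≥ 3/4, giving ρ ≥ (3/4)^(1/4) ≈ 0.931.

0.931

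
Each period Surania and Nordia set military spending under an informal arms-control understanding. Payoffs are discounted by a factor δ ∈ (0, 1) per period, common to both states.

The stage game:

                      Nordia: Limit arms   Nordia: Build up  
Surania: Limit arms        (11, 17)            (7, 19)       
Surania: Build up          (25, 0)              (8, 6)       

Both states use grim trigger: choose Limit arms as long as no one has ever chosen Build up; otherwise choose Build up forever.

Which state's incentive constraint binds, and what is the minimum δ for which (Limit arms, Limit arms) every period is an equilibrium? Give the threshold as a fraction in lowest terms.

Surania; δ ≥ 14/17

Surania's threshold: (25−11)/(25−8) = 14/17.
Nordia's threshold: (19−17)/(19−6) = 2/13.
14/17 > 2/13, so Surania binds and δ* = 14/17.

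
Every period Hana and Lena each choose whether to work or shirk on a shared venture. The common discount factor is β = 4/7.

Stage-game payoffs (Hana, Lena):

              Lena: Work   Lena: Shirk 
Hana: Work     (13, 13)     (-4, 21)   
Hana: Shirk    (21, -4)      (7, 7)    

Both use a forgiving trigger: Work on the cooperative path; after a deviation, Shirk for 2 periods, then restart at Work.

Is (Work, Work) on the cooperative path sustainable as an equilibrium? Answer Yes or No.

No

Comparing payoff streams over the 3 periods until play realigns: cooperate → 13(1+β+…+β^2); deviate → 21 + 7(β+…+β^2).
Cooperation is sustained iff (13−7)(β+…+β^2) ≥ 21−13.
β+…+β^2 = 4/7·(1−(4/7)^2)/(1−4/7) = 0.8980, and (21−13)/(13−7) = 1.3333.
0.8980 < 1.3333, so cooperation is not sustainable.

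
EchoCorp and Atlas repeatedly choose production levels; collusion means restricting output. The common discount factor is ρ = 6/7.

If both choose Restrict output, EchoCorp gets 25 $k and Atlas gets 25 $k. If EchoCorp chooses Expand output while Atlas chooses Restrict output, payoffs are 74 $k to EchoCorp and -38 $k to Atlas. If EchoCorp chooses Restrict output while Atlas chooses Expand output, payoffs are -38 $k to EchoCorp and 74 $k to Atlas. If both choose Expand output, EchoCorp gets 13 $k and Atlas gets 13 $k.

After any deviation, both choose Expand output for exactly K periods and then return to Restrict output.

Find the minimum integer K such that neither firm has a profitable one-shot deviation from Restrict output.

8

No profitable deviation requires (25−13)(ρ+…+ρ^K) ≥ 74−25, i.e. ρ+…+ρ^K ≥ 49/12 ≈ 4.0833.
With ρ = 6/7, the partial sums are K=1: 0.8571, K=2: 1.5918, …, K=6: 3.6206, K=7: 3.9605, K=8: 4.2519.
K = 8 is the first length at which the sum reaches 4.0833.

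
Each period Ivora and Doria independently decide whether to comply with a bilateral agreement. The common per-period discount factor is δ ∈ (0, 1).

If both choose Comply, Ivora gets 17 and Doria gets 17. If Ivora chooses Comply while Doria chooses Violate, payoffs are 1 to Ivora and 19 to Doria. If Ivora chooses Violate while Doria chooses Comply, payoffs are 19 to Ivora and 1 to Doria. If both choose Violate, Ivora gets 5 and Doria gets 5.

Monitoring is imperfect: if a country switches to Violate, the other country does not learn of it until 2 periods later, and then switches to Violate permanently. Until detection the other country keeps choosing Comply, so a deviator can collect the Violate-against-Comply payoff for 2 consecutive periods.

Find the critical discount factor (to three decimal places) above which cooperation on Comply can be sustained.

A deviator earns 19 for 2 periods, then 5 forever; cooperating earns 17 forever. Multiplying the IC by (1−δ):
17 ≥ 19(1−δ^2) + 5δ^2, so 14·δ^2 ≥ 2 and δ^2 ≥ 1/7.
δ ≥ (1/7)^(1/2) ≈ 0.378.

0.378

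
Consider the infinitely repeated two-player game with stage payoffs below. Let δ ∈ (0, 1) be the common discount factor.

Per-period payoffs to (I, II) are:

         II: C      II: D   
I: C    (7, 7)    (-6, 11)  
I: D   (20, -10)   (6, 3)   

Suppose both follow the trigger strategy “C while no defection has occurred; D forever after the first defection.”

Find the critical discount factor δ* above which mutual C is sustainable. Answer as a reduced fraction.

13/14

I's threshold: (20−7)/(20−6) = 13/14.
II's threshold: (11−7)/(11−3) = 1/2.
13/14 > 1/2, so I binds and δ* = 13/14.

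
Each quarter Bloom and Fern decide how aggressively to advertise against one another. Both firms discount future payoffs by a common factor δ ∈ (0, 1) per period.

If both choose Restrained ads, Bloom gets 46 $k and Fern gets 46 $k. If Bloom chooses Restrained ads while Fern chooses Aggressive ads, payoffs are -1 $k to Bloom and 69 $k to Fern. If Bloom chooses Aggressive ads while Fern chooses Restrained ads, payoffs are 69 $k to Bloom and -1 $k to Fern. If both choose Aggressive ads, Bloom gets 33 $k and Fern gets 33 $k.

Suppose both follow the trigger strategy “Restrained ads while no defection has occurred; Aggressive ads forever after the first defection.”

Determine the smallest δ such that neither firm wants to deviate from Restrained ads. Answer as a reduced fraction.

46/(1−δ) ≥ 69 + 33δ/(1−δ)
46 ≥ 69 − 36δ
δ ≥ 23/36.

23/36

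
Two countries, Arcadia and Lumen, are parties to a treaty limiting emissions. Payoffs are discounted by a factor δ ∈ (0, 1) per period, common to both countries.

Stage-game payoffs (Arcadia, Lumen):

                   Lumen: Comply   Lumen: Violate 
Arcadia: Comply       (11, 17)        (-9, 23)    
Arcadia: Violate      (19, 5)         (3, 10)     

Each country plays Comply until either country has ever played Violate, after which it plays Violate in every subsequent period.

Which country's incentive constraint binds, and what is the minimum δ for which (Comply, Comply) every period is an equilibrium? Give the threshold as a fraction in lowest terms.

Arcadia: cooperation gives 11 each period; deviation gives 19 once then 3 forever.
  11/(1−δ) ≥ 19 + 3δ/(1−δ) ⇒ δ ≥ 8/16 = 1/2.
Lumen: cooperation gives 17 each period; deviation gives 23 once then 10 forever.
  δ ≥ 6/13.
Both must hold, so the binding constraint is Arcadia's: δ ≥ 1/2.

Arcadia; δ ≥ 1/2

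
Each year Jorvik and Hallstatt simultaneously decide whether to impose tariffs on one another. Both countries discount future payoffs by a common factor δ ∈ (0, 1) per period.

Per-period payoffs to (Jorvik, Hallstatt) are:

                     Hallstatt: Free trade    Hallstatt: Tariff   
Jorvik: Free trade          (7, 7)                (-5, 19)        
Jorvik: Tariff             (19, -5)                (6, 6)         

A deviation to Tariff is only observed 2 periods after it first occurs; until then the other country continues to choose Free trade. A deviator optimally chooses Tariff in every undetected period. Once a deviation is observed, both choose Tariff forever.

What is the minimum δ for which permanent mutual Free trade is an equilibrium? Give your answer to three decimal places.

0.961

A deviator earns 19 for 2 periods, then 6 forever; cooperating earns 7 forever. Multiplying the IC by (1−δ):
7 ≥ 19(1−δ^2) + 6δ^2, so 13·δ^2 ≥ 12 and δ^2 ≥ 12/13.
δ ≥ (12/13)^(1/2) ≈ 0.961.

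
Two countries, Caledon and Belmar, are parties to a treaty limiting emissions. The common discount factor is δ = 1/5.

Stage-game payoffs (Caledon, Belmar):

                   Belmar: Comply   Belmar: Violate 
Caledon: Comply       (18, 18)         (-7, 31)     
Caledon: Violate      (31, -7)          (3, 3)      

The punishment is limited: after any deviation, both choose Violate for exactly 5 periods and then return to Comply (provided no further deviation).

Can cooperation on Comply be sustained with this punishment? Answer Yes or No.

IC: δ+…+δ^5 ≥ (31−18)/(18−3) = 13/15.
At δ = 1/5: partial sum = 0.2499 < 0.8667. Cooperation not sustainable.

No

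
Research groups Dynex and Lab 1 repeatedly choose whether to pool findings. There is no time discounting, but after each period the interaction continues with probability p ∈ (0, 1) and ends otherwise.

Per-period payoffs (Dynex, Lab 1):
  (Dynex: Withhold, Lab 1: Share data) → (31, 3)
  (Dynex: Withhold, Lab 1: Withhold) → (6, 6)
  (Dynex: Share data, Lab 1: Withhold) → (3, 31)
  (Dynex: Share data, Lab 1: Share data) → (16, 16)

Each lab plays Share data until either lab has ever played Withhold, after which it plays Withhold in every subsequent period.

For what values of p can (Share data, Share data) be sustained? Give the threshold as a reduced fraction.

3/5

With no time discounting, the continuation probability p plays the role of the discount factor.
Grim-trigger IC: 16/(1−p) ≥ 31 + 6p/(1−p) ⇒ p ≥ (31−16)/(31−6) = 3/5.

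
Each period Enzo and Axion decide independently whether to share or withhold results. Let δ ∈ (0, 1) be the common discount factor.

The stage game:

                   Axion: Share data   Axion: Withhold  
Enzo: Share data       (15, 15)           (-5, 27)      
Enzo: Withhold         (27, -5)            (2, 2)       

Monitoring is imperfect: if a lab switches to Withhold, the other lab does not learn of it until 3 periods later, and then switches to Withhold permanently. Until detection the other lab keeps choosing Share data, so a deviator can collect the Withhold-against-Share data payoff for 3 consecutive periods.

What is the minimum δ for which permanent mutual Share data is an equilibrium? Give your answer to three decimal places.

Deviating for the 3 undetected periods gains 27−15 = 12 per period over cooperation, then loses 15−2 = 13 per period forever once punishment starts.
Gain: 12(1 + δ + … + δ^2); loss: 13·δ^3/(1−δ).
No profitable deviation ⇔ 12(1−δ^3) ≤ 13·δ^3, i.e. δ^3 ≥ 12/(12+13) = 12/25.
Hence δ ≥ (12/25)^(1/3) ≈ 0.783.

0.783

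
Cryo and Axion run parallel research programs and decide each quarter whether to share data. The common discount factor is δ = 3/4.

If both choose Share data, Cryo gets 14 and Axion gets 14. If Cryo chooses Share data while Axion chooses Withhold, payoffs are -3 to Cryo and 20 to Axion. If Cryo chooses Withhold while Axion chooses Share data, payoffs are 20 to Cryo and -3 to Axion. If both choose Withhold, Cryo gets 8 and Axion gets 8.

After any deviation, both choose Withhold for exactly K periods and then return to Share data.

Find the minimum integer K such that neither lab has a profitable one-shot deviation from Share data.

IC: δ(1−δ^K)/(1−δ) ≥ (20−14)/(14−8) = 1.
With δ = 3/4: need 1 − δ^K ≥ 1·(1−3/4)/(3/4), i.e. δ^K ≤ 0.6667.
Since (3/4)^1 = 0.7500 and (3/4)^2 = 0.5625, the smallest such K is 2.

2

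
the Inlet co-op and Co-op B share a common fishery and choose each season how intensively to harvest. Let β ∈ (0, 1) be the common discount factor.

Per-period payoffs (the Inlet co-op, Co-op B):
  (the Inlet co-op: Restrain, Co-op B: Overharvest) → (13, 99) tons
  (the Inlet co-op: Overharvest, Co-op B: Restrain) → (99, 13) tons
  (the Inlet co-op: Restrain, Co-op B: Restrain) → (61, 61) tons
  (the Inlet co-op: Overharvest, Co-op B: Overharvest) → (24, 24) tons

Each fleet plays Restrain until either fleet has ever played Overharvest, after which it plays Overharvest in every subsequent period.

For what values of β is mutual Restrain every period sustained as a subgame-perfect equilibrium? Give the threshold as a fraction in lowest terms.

38/75

Cooperation forever yields 61 each period: 61/(1−β).
Deviating yields 99 once, then 24 forever: 99 + 24β/(1−β).
No profitable deviation requires 61/(1−β) ≥ 99 + 24β/(1−β).
Multiplying by (1−β): 61 ≥ 99(1−β) + 24β = 99 − 75β.
So 75β ≥ 38, i.e. β ≥ 38/75.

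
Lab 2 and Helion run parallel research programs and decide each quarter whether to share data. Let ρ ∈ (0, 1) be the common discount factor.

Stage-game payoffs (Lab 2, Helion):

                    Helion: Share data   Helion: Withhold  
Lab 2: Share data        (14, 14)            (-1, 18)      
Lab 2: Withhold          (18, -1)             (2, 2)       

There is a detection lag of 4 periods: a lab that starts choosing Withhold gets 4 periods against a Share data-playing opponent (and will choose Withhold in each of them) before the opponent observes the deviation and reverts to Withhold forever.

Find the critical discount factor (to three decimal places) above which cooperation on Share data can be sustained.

The best deviation is to choose Withhold for all 4 undetected periods, earning 18 each, then 2 forever once detected.
Deviation value: 18(1−ρ^4)/(1−ρ) + 2ρ^4/(1−ρ); cooperation value: 14/(1−ρ).
IC: 14 ≥ 18(1−ρ^4) + 2ρ^4 = 18 − 16ρ^4.
So ρ^4 ≥ 4/16 = 1/4, giving ρ ≥ (1/4)^(1/4) ≈ 0.707.

0.707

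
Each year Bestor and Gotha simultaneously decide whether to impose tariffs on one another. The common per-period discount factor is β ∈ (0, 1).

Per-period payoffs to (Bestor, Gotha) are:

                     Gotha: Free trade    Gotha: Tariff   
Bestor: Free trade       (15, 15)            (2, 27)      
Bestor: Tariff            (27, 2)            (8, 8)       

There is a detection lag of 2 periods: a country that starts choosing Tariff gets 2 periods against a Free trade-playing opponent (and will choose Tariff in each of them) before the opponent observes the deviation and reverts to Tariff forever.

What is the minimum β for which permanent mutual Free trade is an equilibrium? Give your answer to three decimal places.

0.795

A deviator earns 27 for 2 periods, then 8 forever; cooperating earns 15 forever. Multiplying the IC by (1−β):
15 ≥ 27(1−β^2) + 8β^2, so 19·β^2 ≥ 12 and β^2 ≥ 12/19.
β ≥ (12/19)^(1/2) ≈ 0.795.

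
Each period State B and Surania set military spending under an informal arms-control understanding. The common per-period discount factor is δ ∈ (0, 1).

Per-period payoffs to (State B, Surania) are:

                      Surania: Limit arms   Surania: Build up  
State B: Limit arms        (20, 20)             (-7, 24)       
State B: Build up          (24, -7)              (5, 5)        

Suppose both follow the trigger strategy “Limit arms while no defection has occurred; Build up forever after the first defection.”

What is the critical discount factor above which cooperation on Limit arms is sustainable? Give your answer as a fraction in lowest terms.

4/19

Under grim trigger the critical discount factor is (T−C)/(T−P) with T = 24, C = 20, P = 5.
δ* = (24−20)/(24−5) = 4/19.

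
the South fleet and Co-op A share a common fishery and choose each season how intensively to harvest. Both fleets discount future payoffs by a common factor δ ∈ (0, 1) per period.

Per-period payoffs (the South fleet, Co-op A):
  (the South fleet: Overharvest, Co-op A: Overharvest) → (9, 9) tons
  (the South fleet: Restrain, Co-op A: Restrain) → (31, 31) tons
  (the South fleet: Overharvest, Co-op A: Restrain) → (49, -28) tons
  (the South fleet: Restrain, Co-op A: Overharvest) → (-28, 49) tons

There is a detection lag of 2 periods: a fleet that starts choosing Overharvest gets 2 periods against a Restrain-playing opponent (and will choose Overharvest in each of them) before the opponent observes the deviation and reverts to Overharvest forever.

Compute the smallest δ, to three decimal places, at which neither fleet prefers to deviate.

0.671

Deviating for the 2 undetected periods gains 49−31 = 18 per period over cooperation, then loses 31−9 = 22 per period forever once punishment starts.
Gain: 18(1 + δ + … + δ^1); loss: 22·δ^2/(1−δ).
No profitable deviation ⇔ 18(1−δ^2) ≤ 22·δ^2, i.e. δ^2 ≥ 18/(18+22) = 9/20.
Hence δ ≥ (9/20)^(1/2) ≈ 0.671.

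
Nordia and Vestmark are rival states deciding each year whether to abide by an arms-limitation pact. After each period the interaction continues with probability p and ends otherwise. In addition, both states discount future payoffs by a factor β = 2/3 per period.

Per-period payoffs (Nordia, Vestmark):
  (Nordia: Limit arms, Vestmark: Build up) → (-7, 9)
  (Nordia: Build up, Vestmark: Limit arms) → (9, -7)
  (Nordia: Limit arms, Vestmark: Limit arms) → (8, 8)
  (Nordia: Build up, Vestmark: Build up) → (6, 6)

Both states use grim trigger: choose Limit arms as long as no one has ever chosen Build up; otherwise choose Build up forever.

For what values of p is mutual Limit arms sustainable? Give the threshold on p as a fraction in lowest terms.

1/2

Expected continuation weight on next period's payoff is β·p = 2/3·p, which plays the role of the discount factor.
Cooperation requires 2/3·p ≥ (9−8)/(9−6) = 1/3, hence p ≥ 1/2.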